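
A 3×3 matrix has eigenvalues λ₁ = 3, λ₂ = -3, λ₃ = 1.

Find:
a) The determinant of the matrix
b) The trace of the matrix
det = -9, trace = 1

Two standard eigenvalue identities:
- det(A) equals the product of the eigenvalues (counted with multiplicity).
- trace(A) equals the sum of the eigenvalues.
det(A) = (3)*(-3)*(1) = -9.
trace(A) = 3 - 3 + 1 = 1.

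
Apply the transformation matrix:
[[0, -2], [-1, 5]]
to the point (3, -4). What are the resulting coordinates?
(8, -23)

Matrix multiplication:
[[0, -2], [-1, 5]] × [3, -4]ᵀ
= [0×3 + -2×-4, -1×3 + 5×-4]ᵀ
= [8.0000, -23.0000]ᵀ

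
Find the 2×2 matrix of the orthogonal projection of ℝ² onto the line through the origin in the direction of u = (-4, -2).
[[4/5, 2/5], [2/5, 1/5]]

The orthogonal projection onto the line spanned by a nonzero vector u = (a, b) has matrix P = (u uᵀ) / (uᵀ u) = (1/(a² + b²)) · [[a², ab], [ab, b²]].
Here u = (-4, -2), so a² + b² = 16 + 4 = 20.
P = (1/20) · [[16, 8], [8, 4]] = [[4/5, 2/5], [2/5, 1/5]].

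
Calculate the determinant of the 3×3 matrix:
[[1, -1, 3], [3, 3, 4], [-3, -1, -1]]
28

Expansion along first row:
det = 1·det([[3,4],[-1,-1]]) - -1·det([[3,4],[-3,-1]]) + 3·det([[3,3],[-3,-1]])
    = 1·(3·-1 - 4·-1) - -1·(3·-1 - 4·-3) + 3·(3·-1 - 3·-3)
    = 1·1 - -1·9 + 3·6
    = 1 + 9 + 18 = 28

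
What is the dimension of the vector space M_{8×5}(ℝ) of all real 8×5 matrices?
Dimension = 40

A real 8×5 matrix is determined by its 8·5 = 40 independent entries.
A standard basis is {E_ij : 1 ≤ i ≤ 8, 1 ≤ j ≤ 5}, where E_ij has a 1 in position (i, j) and 0 elsewhere — there are 40 such matrices, and they are linearly independent and span M_{8×5}(ℝ).
Therefore dim(M_{8×5}(ℝ)) = 40.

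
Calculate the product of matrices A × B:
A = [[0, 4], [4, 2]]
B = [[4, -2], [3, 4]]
[[12, 16], [22, 0]]

Matrix multiplication:
C[0][0] = 0×4 + 4×3 = 12
C[0][1] = 0×-2 + 4×4 = 16
C[1][0] = 4×4 + 2×3 = 22
C[1][1] = 4×-2 + 2×4 = 0
Result: [[12, 16], [22, 0]]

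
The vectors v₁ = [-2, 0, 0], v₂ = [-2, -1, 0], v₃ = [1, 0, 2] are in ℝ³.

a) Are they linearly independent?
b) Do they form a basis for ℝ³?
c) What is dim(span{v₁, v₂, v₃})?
Yes independent, yes basis, dim = 3

Stack v₁, v₂, v₃ as rows of a 3×3 matrix.
[[-2, 0, 0]; [-2, -1, 0]; [1, 0, 2]] is already lower triangular with nonzero diagonal entries (-2, -1, 2), so its determinant is the product of the diagonal entries, det = (-2)·(-1)·(2) = 4 ≠ 0, and the rows are linearly independent.
Three linearly independent vectors in ℝ³ form a basis for ℝ³, so dim(span{v₁,v₂,v₃}) = 3.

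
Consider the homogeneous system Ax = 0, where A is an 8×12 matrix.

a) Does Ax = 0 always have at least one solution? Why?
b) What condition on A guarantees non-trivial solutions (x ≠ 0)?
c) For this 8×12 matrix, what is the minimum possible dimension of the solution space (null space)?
a) Yes, x = 0 is always a solution. b) When A has linearly dependent columns (rank < n). c) Minimum nullity = 4.

a) x = 0 satisfies A·0 = 0, so the zero vector is always a solution.
b) Non-trivial solutions exist iff the columns of A are linearly dependent, equivalently rank(A) < n (the number of columns).
c) By rank-nullity, rank(A) + nullity(A) = n = 12. Since A has only 8 rows, rank(A) ≤ 8, so nullity(A) ≥ 12 - 8 = 4.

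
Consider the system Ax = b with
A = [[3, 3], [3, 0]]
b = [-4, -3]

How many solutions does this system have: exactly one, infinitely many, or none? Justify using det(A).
Exactly one solution

Compute det(A) = (3)*(0) - (3)*(3) = -9.
Because det(A) ≠ 0, A is invertible and Ax = b has a unique solution for every b (here x = A⁻¹ b).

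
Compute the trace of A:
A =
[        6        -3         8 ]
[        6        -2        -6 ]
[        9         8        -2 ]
tr(A) = 6 - 2 - 2 = 2

The trace of a square matrix is the sum of its diagonal entries.
Diagonal entries of A: A[0][0] = 6, A[1][1] = -2, A[2][2] = -2.
tr(A) = 6 - 2 - 2 = 2.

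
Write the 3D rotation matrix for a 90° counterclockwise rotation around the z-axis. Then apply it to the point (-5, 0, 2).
R = [[0, -1, 0], [1, 0, 0], [0, 0, 1]]; R·(-5, 0, 2) = (0, -5, 2)

Rotation matrix for 90° around z-axis:
cos(90°) = 0, sin(90°) = 1
R = [[0, -1, 0], [1, 0, 0], [0, 0, 1]]
Apply to (-5, 0, 2): R·[-5, 0, 2]ᵀ = (0, -5, 2)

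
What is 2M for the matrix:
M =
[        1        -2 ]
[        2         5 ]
2M =
[        2        -4 ]
[        4        10 ]

Scalar multiplication is elementwise: (2M)[i][j] = 2 * M[i][j].
  (2M)[0][0] = 2 * (1) = 2
  (2M)[0][1] = 2 * (-2) = -4
  (2M)[1][0] = 2 * (2) = 4
  (2M)[1][1] = 2 * (5) = 10
2M =
[        2        -4 ]
[        4        10 ]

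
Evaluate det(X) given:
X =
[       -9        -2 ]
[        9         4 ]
det(X) = -18

For a 2×2 matrix [[a, b], [c, d]], det = a*d - b*c.
det(X) = (-9)*(4) - (-2)*(9) = -36 + 18 = -18.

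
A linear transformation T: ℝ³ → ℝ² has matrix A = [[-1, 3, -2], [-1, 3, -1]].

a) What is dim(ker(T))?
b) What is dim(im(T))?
dim(ker) = 1, dim(im) = 2

The two rows are not scalar multiples of one another (no single k satisfies row 2 = k × row 1), so they are linearly independent.
Thus rank(A) = 2.
dim(im(T)) = rank(A) = 2.
By the rank-nullity theorem applied to T: ℝ³ → ℝ², rank(A) + nullity(A) = 3 (the domain dimension), so dim(ker(T)) = 3 - 2 = 1.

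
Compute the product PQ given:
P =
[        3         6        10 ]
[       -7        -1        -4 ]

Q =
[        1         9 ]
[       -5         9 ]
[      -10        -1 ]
PQ =
[     -127        71 ]
[       38       -68 ]

Matrix multiplication: (PQ)[i][j] = sum over k of P[i][k] * Q[k][j].
  (PQ)[0][0] = (3)*(1) + (6)*(-5) + (10)*(-10) = -127
  (PQ)[0][1] = (3)*(9) + (6)*(9) + (10)*(-1) = 71
  (PQ)[1][0] = (-7)*(1) + (-1)*(-5) + (-4)*(-10) = 38
  (PQ)[1][1] = (-7)*(9) + (-1)*(9) + (-4)*(-1) = -68
PQ =
[     -127        71 ]
[       38       -68 ]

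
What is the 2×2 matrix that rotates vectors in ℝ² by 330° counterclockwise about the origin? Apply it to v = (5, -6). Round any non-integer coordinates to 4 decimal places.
R = [[√3/2, 1/2], [-1/2, √3/2]]; R·v = (1.3301, -7.6962)

A counterclockwise rotation by angle θ in ℝ² has matrix R(θ) = [[cos θ, -sin θ], [sin θ, cos θ]].
For θ = 330°: cos θ = √3/2, sin θ = -1/2.
R(330°) = [[√3/2, 1/2], [-1/2, √3/2]].
R·v = [√3/2·5 + (1/2)·-6, -1/2·5 + √3/2·-6] = (1.3301, -7.6962).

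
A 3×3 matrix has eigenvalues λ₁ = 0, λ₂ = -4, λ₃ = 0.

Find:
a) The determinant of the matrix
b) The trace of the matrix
det = 0, trace = -4

Two standard eigenvalue identities:
- det(A) equals the product of the eigenvalues (counted with multiplicity).
- trace(A) equals the sum of the eigenvalues.
det(A) = (0)*(-4)*(0) = 0.
trace(A) = 0 - 4 + 0 = -4.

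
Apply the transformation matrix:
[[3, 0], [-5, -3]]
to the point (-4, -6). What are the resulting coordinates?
(-12, 38)

Matrix multiplication:
[[3, 0], [-5, -3]] × [-4, -6]ᵀ
= [3×-4 + 0×-6, -5×-4 + -3×-6]ᵀ
= [-12.0000, 38.0000]ᵀ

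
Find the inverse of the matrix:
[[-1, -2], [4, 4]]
[[1, 1/2], [-1, -1/4]]

For [[a,b],[c,d]], inverse = (1/det)·[[d,-b],[-c,a]]
det = -1·4 - -2·4 = 4
Inverse = (1/4)·[[4, 2], [-4, -1]]
        = [[1, 1/2], [-1, -1/4]]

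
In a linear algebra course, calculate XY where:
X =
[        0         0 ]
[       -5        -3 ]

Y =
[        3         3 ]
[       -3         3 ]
XY =
[        0         0 ]
[       -6       -24 ]

Matrix multiplication: (XY)[i][j] = sum over k of X[i][k] * Y[k][j].
  (XY)[0][0] = (0)*(3) + (0)*(-3) = 0
  (XY)[0][1] = (0)*(3) + (0)*(3) = 0
  (XY)[1][0] = (-5)*(3) + (-3)*(-3) = -6
  (XY)[1][1] = (-5)*(3) + (-3)*(3) = -24
XY =
[        0         0 ]
[       -6       -24 ]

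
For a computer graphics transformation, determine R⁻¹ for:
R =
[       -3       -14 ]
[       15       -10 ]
det(R) = 240
R⁻¹ =
[    -1/24     7/120 ]
[    -1/16     -1/80 ]

For a 2×2 matrix R = [[a, b], [c, d]] with det(R) ≠ 0, R⁻¹ = (1/det(R)) * [[d, -b], [-c, a]].
det(R) = (-3)*(-10) - (-14)*(15) = 30 + 210 = 240.
R⁻¹ = (1/240) * [[-10, 14], [-15, -3]].
Dividing each entry by 240 and reducing:
R⁻¹ =
[    -1/24     7/120 ]
[    -1/16     -1/80 ]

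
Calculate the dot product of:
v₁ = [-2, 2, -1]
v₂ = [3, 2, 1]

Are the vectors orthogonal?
-3, No

The dot product is the sum of products of corresponding components.
v₁·v₂ = (-2)*(3) + (2)*(2) + (-1)*(1) = -6 + 4 - 1 = -3.
Two vectors are orthogonal iff their dot product is 0; here the dot product is -3, so the vectors are not orthogonal.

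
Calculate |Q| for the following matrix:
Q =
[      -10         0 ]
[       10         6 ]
det(Q) = -60

For a 2×2 matrix [[a, b], [c, d]], det = a*d - b*c.
det(Q) = (-10)*(6) - (0)*(10) = -60 - 0 = -60.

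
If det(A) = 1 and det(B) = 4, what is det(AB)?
4

Use the multiplicative property of determinants: det(AB) = det(A)*det(B).
det(AB) = (1)*(4) = 4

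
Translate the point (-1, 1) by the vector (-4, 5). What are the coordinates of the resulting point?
(-5, 6)

Translation by (-4, 5):
x' = -1 + -4 = -5
y' = 1 + 5 = 6
Homogeneous matrix: [[1, 0, -4], [0, 1, 5], [0, 0, 1]]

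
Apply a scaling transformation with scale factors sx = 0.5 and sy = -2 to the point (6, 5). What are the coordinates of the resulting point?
(3.0, -10)

Scaling matrix:
[[0.50, 0], [0, -2]]
Result: (6 × 0.5, 5 × -2) = (3.0, -10)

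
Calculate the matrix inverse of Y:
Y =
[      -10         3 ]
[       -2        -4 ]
det(Y) = 46
Y⁻¹ =
[    -2/23     -3/46 ]
[     1/23     -5/23 ]

For a 2×2 matrix Y = [[a, b], [c, d]] with det(Y) ≠ 0, Y⁻¹ = (1/det(Y)) * [[d, -b], [-c, a]].
det(Y) = (-10)*(-4) - (3)*(-2) = 40 + 6 = 46.
Y⁻¹ = (1/46) * [[-4, -3], [2, -10]].
Dividing each entry by 46 and reducing:
Y⁻¹ =
[    -2/23     -3/46 ]
[     1/23     -5/23 ]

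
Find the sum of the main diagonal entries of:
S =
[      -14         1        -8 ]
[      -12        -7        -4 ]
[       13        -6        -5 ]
tr(S) = -14 - 7 - 5 = -26

The trace of a square matrix is the sum of its diagonal entries.
Diagonal entries of S: S[0][0] = -14, S[1][1] = -7, S[2][2] = -5.
tr(S) = -14 - 7 - 5 = -26.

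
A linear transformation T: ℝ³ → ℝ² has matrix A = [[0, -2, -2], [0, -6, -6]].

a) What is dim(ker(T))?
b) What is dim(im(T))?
dim(ker) = 2, dim(im) = 1

Observe that row 2 = 3 × row 1 (so the rows are linearly dependent).
Thus rank(A) = 1 (only one linearly independent row).
dim(im(T)) = rank(A) = 1.
By the rank-nullity theorem applied to T: ℝ³ → ℝ², rank(A) + nullity(A) = 3 (the domain dimension), so dim(ker(T)) = 3 - 1 = 2.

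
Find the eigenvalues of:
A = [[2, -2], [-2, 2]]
λ = 0, 4

Solve det(A - λI) = 0. For a 2×2 matrix this is λ² - (trace)λ + det = 0.
trace(A) = 2 + 2 = 4.
det(A) = (2)*(2) - (-2)*(-2) = 4 - 4 = 0.
Characteristic equation: λ² - (4)λ + (0) = 0.
Discriminant: (4)² - 4*(0) = 16 - 0 = 16.
Roots: λ = (4 ± √16) / 2 = 0, 4.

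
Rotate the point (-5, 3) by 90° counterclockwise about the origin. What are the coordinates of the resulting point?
(-3, -5)

Rotation matrix R(θ) = [[cos θ, -sin θ], [sin θ, cos θ]]; for θ = 90°:
R = [[0, -1], [1, 0]]
Result: R × [-5, 3]ᵀ = [0·-5 + (-1)·3, 1·-5 + (0)·3]ᵀ = (-3, -5)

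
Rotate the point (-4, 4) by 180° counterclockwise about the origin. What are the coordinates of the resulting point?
(4, -4)

Rotation matrix R(θ) = [[cos θ, -sin θ], [sin θ, cos θ]]; for θ = 180°:
R = [[-1, 0], [0, -1]]
Result: R × [-4, 4]ᵀ = [-1·-4 + (0)·4, 0·-4 + (-1)·4]ᵀ = (4, -4)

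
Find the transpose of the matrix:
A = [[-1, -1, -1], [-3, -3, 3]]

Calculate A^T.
[[-1, -3], [-1, -3], [-1, 3]]

The transpose sends entry (i,j) to (j,i); rows become columns.
Row 0 of A: [-1, -1, -1] -> column 0 of A^T.
Row 1 of A: [-3, -3, 3] -> column 1 of A^T.
A^T = [[-1, -3], [-1, -3], [-1, 3]]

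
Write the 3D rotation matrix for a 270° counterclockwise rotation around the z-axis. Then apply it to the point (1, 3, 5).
R = [[0, 1, 0], [-1, 0, 0], [0, 0, 1]]; R·(1, 3, 5) = (3, -1, 5)

Rotation matrix for 270° around z-axis:
cos(270°) = 0, sin(270°) = -1
R = [[0, 1, 0], [-1, 0, 0], [0, 0, 1]]
Apply to (1, 3, 5): R·[1, 3, 5]ᵀ = (3, -1, 5)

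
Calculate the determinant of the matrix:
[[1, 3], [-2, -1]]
5

For a 2×2 matrix [[a, b], [c, d]], det = ad - bc
det = (1)(-1) - (3)(-2) = -1 - -6 = 5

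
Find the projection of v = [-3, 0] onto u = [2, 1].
[-12/5, -6/5]

The projection of v onto u is proj_u(v) = ((v·u) / (u·u)) · u.
v·u = (-3)*(2) + (0)*(1) = -6.
u·u = (2)*(2) + (1)*(1) = 5.
coefficient = -6 / 5 = -6/5.
proj_u(v) = -6/5 · [2, 1] = [-12/5, -6/5].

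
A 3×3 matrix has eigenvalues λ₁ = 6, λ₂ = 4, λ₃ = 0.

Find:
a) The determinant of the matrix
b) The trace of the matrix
det = 0, trace = 10

Two standard eigenvalue identities:
- det(A) equals the product of the eigenvalues (counted with multiplicity).
- trace(A) equals the sum of the eigenvalues.
det(A) = (6)*(4)*(0) = 0.
trace(A) = 6 + 4 + 0 = 10.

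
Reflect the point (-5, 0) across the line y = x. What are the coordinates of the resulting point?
(0, -5)

Reflection across line y = x: (-5, 0) → (0, -5)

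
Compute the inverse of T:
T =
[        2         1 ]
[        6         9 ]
det(T) = 12
T⁻¹ =
[      3/4     -1/12 ]
[     -1/2       1/6 ]

For a 2×2 matrix T = [[a, b], [c, d]] with det(T) ≠ 0, T⁻¹ = (1/det(T)) * [[d, -b], [-c, a]].
det(T) = (2)*(9) - (1)*(6) = 18 - 6 = 12.
T⁻¹ = (1/12) * [[9, -1], [-6, 2]].
Dividing each entry by 12 and reducing:
T⁻¹ =
[      3/4     -1/12 ]
[     -1/2       1/6 ]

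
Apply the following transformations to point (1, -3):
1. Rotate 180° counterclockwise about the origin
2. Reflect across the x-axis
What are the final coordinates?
(-1, -3)

Step 1: Rotate 180° → (-1, 3)
Step 2: Reflect across the x-axis → (-1, -3)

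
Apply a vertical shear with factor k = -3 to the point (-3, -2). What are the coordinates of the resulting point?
(-3, 7)

Shear matrix for vertical shear with factor k = -3:
[[1, 0], [-3, 1]]
Result: (-3, -2) → (-3, 7)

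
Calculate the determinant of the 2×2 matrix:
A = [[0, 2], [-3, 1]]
6

For A = [[a, b], [c, d]], det(A) = a*d - b*c.
det(A) = (0)*(1) - (2)*(-3) = 0 - -6 = 6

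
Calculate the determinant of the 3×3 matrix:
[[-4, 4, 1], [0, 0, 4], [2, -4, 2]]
-32

Expansion along first row:
det = -4·det([[0,4],[-4,2]]) - 4·det([[0,4],[2,2]]) + 1·det([[0,0],[2,-4]])
    = -4·(0·2 - 4·-4) - 4·(0·2 - 4·2) + 1·(0·-4 - 0·2)
    = -4·16 - 4·-8 + 1·0
    = -64 + 32 + 0 = -32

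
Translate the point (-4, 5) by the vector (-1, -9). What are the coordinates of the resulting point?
(-5, -4)

Translation by (-1, -9):
x' = -4 + -1 = -5
y' = 5 + -9 = -4
Homogeneous matrix: [[1, 0, -1], [0, 1, -9], [0, 0, 1]]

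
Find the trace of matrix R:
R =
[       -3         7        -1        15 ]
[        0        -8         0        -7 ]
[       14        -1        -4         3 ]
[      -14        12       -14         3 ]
tr(R) = -3 - 8 - 4 + 3 = -12

The trace of a square matrix is the sum of its diagonal entries.
Diagonal entries of R: R[0][0] = -3, R[1][1] = -8, R[2][2] = -4, R[3][3] = 3.
tr(R) = -3 - 8 - 4 + 3 = -12.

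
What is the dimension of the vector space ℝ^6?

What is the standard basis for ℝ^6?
Dimension = 6; standard basis = {e_1, e_2, e_3, …, e_6}

ℝ^6 is the space of 6-tuples of real numbers; its dimension is 6.
The standard basis consists of 6 vectors: e_1, e_2, e_3, …, e_6, where e_i is the vector with 1 in position i and 0 elsewhere.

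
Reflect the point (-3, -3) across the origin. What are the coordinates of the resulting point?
(3, 3)

Reflection across origin: (-3, -3) → (3, 3)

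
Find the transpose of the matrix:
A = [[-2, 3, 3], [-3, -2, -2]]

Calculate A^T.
[[-2, -3], [3, -2], [3, -2]]

The transpose sends entry (i,j) to (j,i); rows become columns.
Row 0 of A: [-2, 3, 3] -> column 0 of A^T.
Row 1 of A: [-3, -2, -2] -> column 1 of A^T.
A^T = [[-2, -3], [3, -2], [3, -2]]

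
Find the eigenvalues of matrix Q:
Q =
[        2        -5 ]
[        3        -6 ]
λ = -3, -1

Solve det(Q - λI) = 0. For a 2×2 matrix the characteristic equation is λ² - (trace)λ + det = 0.
trace(Q) = a + d = 2 - 6 = -4.
det(Q) = a*d - b*c = (2)*(-6) - (-5)*(3) = -12 + 15 = 3.
Characteristic equation: λ² - (-4)λ + (3) = 0.
Discriminant = (-4)² - 4*(3) = 16 - 12 = 4.
λ = (-4 ± √4) / 2 = (-4 ± 2) / 2 = -3, -1.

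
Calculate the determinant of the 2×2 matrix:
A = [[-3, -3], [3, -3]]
18

For A = [[a, b], [c, d]], det(A) = a*d - b*c.
det(A) = (-3)*(-3) - (-3)*(3) = 9 - -9 = 18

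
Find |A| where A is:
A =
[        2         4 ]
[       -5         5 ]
det(A) = 30

For a 2×2 matrix [[a, b], [c, d]], det = a*d - b*c.
det(A) = (2)*(5) - (4)*(-5) = 10 + 20 = 30.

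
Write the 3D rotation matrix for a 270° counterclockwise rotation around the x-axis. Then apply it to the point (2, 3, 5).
R = [[1, 0, 0], [0, 0, 1], [0, -1, 0]]; R·(2, 3, 5) = (2, 5, -3)

Rotation matrix for 270° around x-axis:
cos(270°) = 0, sin(270°) = -1
R = [[1, 0, 0], [0, 0, 1], [0, -1, 0]]
Apply to (2, 3, 5): R·[2, 3, 5]ᵀ = (2, 5, -3)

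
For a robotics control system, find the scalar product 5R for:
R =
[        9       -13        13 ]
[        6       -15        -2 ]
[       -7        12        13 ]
5R =
[       45       -65        65 ]
[       30       -75       -10 ]
[      -35        60        65 ]

Scalar multiplication is elementwise: (5R)[i][j] = 5 * R[i][j].
  (5R)[0][0] = 5 * (9) = 45
  (5R)[0][1] = 5 * (-13) = -65
  (5R)[0][2] = 5 * (13) = 65
  (5R)[1][0] = 5 * (6) = 30
  (5R)[1][1] = 5 * (-15) = -75
  (5R)[1][2] = 5 * (-2) = -10
  (5R)[2][0] = 5 * (-7) = -35
  (5R)[2][1] = 5 * (12) = 60
  (5R)[2][2] = 5 * (13) = 65
5R =
[       45       -65        65 ]
[       30       -75       -10 ]
[      -35        60        65 ]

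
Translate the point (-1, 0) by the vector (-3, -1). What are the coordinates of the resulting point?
(-4, -1)

Translation by (-3, -1):
x' = -1 + -3 = -4
y' = 0 + -1 = -1
Homogeneous matrix: [[1, 0, -3], [0, 1, -1], [0, 0, 1]]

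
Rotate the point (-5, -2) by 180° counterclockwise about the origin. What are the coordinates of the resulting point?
(5, 2)

Rotation matrix R(θ) = [[cos θ, -sin θ], [sin θ, cos θ]]; for θ = 180°:
R = [[-1, 0], [0, -1]]
Result: R × [-5, -2]ᵀ = [-1·-5 + (0)·-2, 0·-5 + (-1)·-2]ᵀ = (5, 2)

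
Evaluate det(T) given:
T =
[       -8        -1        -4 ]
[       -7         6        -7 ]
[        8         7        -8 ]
det(T) = 492

Expand along row 0 (cofactor expansion): det(T) = a*(e*i - f*h) - b*(d*i - f*g) + c*(d*h - e*g), where the 3×3 is [[a, b, c], [d, e, f], [g, h, i]].
Minor M_00 = (6)*(-8) - (-7)*(7) = -48 + 49 = 1.
Minor M_01 = (-7)*(-8) - (-7)*(8) = 56 + 56 = 112.
Minor M_02 = (-7)*(7) - (6)*(8) = -49 - 48 = -97.
det(T) = (-8)*(1) - (-1)*(112) + (-4)*(-97) = -8 + 112 + 388 = 492.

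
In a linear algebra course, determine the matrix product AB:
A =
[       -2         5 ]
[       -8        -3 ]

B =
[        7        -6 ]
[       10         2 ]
AB =
[       36        22 ]
[      -86        42 ]

Matrix multiplication: (AB)[i][j] = sum over k of A[i][k] * B[k][j].
  (AB)[0][0] = (-2)*(7) + (5)*(10) = 36
  (AB)[0][1] = (-2)*(-6) + (5)*(2) = 22
  (AB)[1][0] = (-8)*(7) + (-3)*(10) = -86
  (AB)[1][1] = (-8)*(-6) + (-3)*(2) = 42
AB =
[       36        22 ]
[      -86        42 ]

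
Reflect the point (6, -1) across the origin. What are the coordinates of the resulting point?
(-6, 1)

Reflection across origin: (6, -1) → (-6, 1)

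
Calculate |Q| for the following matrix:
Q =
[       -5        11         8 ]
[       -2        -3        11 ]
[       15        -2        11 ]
det(Q) = 2504

Expand along row 0 (cofactor expansion): det(Q) = a*(e*i - f*h) - b*(d*i - f*g) + c*(d*h - e*g), where the 3×3 is [[a, b, c], [d, e, f], [g, h, i]].
Minor M_00 = (-3)*(11) - (11)*(-2) = -33 + 22 = -11.
Minor M_01 = (-2)*(11) - (11)*(15) = -22 - 165 = -187.
Minor M_02 = (-2)*(-2) - (-3)*(15) = 4 + 45 = 49.
det(Q) = (-5)*(-11) - (11)*(-187) + (8)*(49) = 55 + 2057 + 392 = 2504.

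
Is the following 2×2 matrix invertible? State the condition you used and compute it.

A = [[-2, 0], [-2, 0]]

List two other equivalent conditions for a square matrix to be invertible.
No, not invertible; det(A) = 0 (two rows are equal, so the rows are linearly dependent). Equivalent conditions (failing for this A): rank(A) < 2; Ax = 0 has non-trivial solutions; 0 is an eigenvalue; the columns are linearly dependent.

To check invertibility, compute det(A).
In this matrix, row 0 and the last row are identical, so one row is a scalar multiple of another and the rows are linearly dependent.
A matrix with linearly dependent rows has det = 0 and is not invertible.
Equivalent failed conditions:
- rank(A) < 2.
- Ax = 0 has non-trivial solutions.
- 0 is an eigenvalue.
- The columns are linearly dependent.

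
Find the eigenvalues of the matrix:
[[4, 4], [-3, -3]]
λ = 0 and λ = 1

Characteristic equation: det(A - λI) = 0
λ² - (trace)λ + (det) = 0
λ² - (1)λ + (0) = 0
λ² - 1λ + 0 = 0
Solving: λ = 0, 1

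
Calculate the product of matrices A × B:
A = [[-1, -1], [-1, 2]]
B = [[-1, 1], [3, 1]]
[[-2, -2], [7, 1]]

Matrix multiplication:
C[0][0] = -1×-1 + -1×3 = -2
C[0][1] = -1×1 + -1×1 = -2
C[1][0] = -1×-1 + 2×3 = 7
C[1][1] = -1×1 + 2×1 = 1
Result: [[-2, -2], [7, 1]]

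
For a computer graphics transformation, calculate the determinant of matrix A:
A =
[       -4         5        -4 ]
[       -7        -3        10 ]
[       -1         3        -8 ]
det(A) = -210

Expand along row 0 (cofactor expansion): det(A) = a*(e*i - f*h) - b*(d*i - f*g) + c*(d*h - e*g), where the 3×3 is [[a, b, c], [d, e, f], [g, h, i]].
Minor M_00 = (-3)*(-8) - (10)*(3) = 24 - 30 = -6.
Minor M_01 = (-7)*(-8) - (10)*(-1) = 56 + 10 = 66.
Minor M_02 = (-7)*(3) - (-3)*(-1) = -21 - 3 = -24.
det(A) = (-4)*(-6) - (5)*(66) + (-4)*(-24) = 24 - 330 + 96 = -210.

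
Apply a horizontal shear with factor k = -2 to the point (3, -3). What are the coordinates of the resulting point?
(9, -3)

Shear matrix for horizontal shear with factor k = -2:
[[1, -2], [0, 1]]
Result: (3, -3) → (9, -3)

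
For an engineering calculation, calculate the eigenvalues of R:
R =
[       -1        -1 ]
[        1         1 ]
λ = 0, 0

Solve det(R - λI) = 0. For a 2×2 matrix the characteristic equation is λ² - (trace)λ + det = 0.
trace(R) = a + d = -1 + 1 = 0.
det(R) = a*d - b*c = (-1)*(1) - (-1)*(1) = -1 + 1 = 0.
Characteristic equation: λ² - (0)λ + (0) = 0.
Discriminant = (0)² - 4*(0) = 0 - 0 = 0.
λ = (0 ± √0) / 2 = (0 ± 0) / 2 = 0, 0.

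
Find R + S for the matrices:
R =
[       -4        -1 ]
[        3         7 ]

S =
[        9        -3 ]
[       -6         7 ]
R + S =
[        5        -4 ]
[       -3        14 ]

Matrix addition is elementwise: (R+S)[i][j] = R[i][j] + S[i][j].
  (R+S)[0][0] = (-4) + (9) = 5
  (R+S)[0][1] = (-1) + (-3) = -4
  (R+S)[1][0] = (3) + (-6) = -3
  (R+S)[1][1] = (7) + (7) = 14
R + S =
[        5        -4 ]
[       -3        14 ]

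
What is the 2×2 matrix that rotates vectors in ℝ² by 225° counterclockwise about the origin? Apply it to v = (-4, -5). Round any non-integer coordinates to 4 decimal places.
R = [[-√2/2, √2/2], [-√2/2, -√2/2]]; R·v = (-0.7071, 6.3640)

A counterclockwise rotation by angle θ in ℝ² has matrix R(θ) = [[cos θ, -sin θ], [sin θ, cos θ]].
For θ = 225°: cos θ = -√2/2, sin θ = -√2/2.
R(225°) = [[-√2/2, √2/2], [-√2/2, -√2/2]].
R·v = [-√2/2·-4 + (√2/2)·-5, -√2/2·-4 + -√2/2·-5] = (-0.7071, 6.3640).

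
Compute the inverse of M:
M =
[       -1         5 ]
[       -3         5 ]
det(M) = 10
M⁻¹ =
[      1/2      -1/2 ]
[     3/10     -1/10 ]

For a 2×2 matrix M = [[a, b], [c, d]] with det(M) ≠ 0, M⁻¹ = (1/det(M)) * [[d, -b], [-c, a]].
det(M) = (-1)*(5) - (5)*(-3) = -5 + 15 = 10.
M⁻¹ = (1/10) * [[5, -5], [3, -1]].
Dividing each entry by 10 and reducing:
M⁻¹ =
[      1/2      -1/2 ]
[     3/10     -1/10 ]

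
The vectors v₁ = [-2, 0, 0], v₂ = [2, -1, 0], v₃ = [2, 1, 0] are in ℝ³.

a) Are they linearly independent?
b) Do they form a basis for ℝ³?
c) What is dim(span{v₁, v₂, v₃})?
Not independent, not a basis, dim(span) = 2

Check whether v₃ can be written as a linear combination of v₁ and v₂.
v₃ = (-2)·v₁ + (-1)·v₂ = [2, 1, 0], so the three vectors are linearly dependent.
Thus they do not form a basis for ℝ³, and dim(span{v₁, v₂, v₃}) = 2 (spanned by v₁ and v₂).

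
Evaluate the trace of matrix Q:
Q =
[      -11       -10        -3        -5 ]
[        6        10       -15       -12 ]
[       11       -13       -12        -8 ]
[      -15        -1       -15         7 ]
tr(Q) = -11 + 10 - 12 + 7 = -6

The trace of a square matrix is the sum of its diagonal entries.
Diagonal entries of Q: Q[0][0] = -11, Q[1][1] = 10, Q[2][2] = -12, Q[3][3] = 7.
tr(Q) = -11 + 10 - 12 + 7 = -6.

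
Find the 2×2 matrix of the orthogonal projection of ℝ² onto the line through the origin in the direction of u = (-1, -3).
[[1/10, 3/10], [3/10, 9/10]]

The orthogonal projection onto the line spanned by a nonzero vector u = (a, b) has matrix P = (u uᵀ) / (uᵀ u) = (1/(a² + b²)) · [[a², ab], [ab, b²]].
Here u = (-1, -3), so a² + b² = 1 + 9 = 10.
P = (1/10) · [[1, 3], [3, 9]] = [[1/10, 3/10], [3/10, 9/10]].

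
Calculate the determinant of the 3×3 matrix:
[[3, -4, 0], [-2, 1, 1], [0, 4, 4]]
-32

Expansion along first row:
det = 3·det([[1,1],[4,4]]) - -4·det([[-2,1],[0,4]]) + 0·det([[-2,1],[0,4]])
    = 3·(1·4 - 1·4) - -4·(-2·4 - 1·0) + 0·(-2·4 - 1·0)
    = 3·0 - -4·-8 + 0·-8
    = 0 + -32 + 0 = -32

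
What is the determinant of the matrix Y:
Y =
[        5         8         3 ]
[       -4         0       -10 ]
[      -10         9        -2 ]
det(Y) = 1078

Expand along row 0 (cofactor expansion): det(Y) = a*(e*i - f*h) - b*(d*i - f*g) + c*(d*h - e*g), where the 3×3 is [[a, b, c], [d, e, f], [g, h, i]].
Minor M_00 = (0)*(-2) - (-10)*(9) = 0 + 90 = 90.
Minor M_01 = (-4)*(-2) - (-10)*(-10) = 8 - 100 = -92.
Minor M_02 = (-4)*(9) - (0)*(-10) = -36 - 0 = -36.
det(Y) = (5)*(90) - (8)*(-92) + (3)*(-36) = 450 + 736 - 108 = 1078.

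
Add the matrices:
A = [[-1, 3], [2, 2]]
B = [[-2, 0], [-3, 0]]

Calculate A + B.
[[-3, 3], [-1, 2]]

Add corresponding elements:
(-1)+(-2)=-3
(3)+(0)=3
(2)+(-3)=-1
(2)+(0)=2
A + B = [[-3, 3], [-1, 2]]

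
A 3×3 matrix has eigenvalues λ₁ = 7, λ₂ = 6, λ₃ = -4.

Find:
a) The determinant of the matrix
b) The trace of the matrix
det = -168, trace = 9

Two standard eigenvalue identities:
- det(A) equals the product of the eigenvalues (counted with multiplicity).
- trace(A) equals the sum of the eigenvalues.
det(A) = (7)*(6)*(-4) = -168.
trace(A) = 7 + 6 - 4 = 9.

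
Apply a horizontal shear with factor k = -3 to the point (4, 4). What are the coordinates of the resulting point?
(-8, 4)

Shear matrix for horizontal shear with factor k = -3:
[[1, -3], [0, 1]]
Result: (4, 4) → (-8, 4)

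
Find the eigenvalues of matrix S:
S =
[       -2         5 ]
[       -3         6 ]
λ = 1, 3

Solve det(S - λI) = 0. For a 2×2 matrix the characteristic equation is λ² - (trace)λ + det = 0.
trace(S) = a + d = -2 + 6 = 4.
det(S) = a*d - b*c = (-2)*(6) - (5)*(-3) = -12 + 15 = 3.
Characteristic equation: λ² - (4)λ + (3) = 0.
Discriminant = (4)² - 4*(3) = 16 - 12 = 4.
λ = (4 ± √4) / 2 = (4 ± 2) / 2 = 1, 3.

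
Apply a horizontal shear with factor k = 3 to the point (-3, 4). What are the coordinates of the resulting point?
(9, 4)

Shear matrix for horizontal shear with factor k = 3:
[[1, 3], [0, 1]]
Result: (-3, 4) → (9, 4)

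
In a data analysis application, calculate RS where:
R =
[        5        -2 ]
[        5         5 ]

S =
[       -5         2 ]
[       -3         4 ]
RS =
[      -19         2 ]
[      -40        30 ]

Matrix multiplication: (RS)[i][j] = sum over k of R[i][k] * S[k][j].
  (RS)[0][0] = (5)*(-5) + (-2)*(-3) = -19
  (RS)[0][1] = (5)*(2) + (-2)*(4) = 2
  (RS)[1][0] = (5)*(-5) + (5)*(-3) = -40
  (RS)[1][1] = (5)*(2) + (5)*(4) = 30
RS =
[      -19         2 ]
[      -40        30 ]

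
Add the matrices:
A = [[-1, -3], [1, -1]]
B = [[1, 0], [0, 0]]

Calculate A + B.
[[0, -3], [1, -1]]

Add corresponding elements:
(-1)+(1)=0
(-3)+(0)=-3
(1)+(0)=1
(-1)+(0)=-1
A + B = [[0, -3], [1, -1]]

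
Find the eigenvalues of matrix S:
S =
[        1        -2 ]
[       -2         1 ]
λ = -1, 3

Solve det(S - λI) = 0. For a 2×2 matrix the characteristic equation is λ² - (trace)λ + det = 0.
trace(S) = a + d = 1 + 1 = 2.
det(S) = a*d - b*c = (1)*(1) - (-2)*(-2) = 1 - 4 = -3.
Characteristic equation: λ² - (2)λ + (-3) = 0.
Discriminant = (2)² - 4*(-3) = 4 + 12 = 16.
λ = (2 ± √16) / 2 = (2 ± 4) / 2 = -1, 3.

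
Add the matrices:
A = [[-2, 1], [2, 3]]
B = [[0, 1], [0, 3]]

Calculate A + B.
[[-2, 2], [2, 6]]

Add corresponding elements:
(-2)+(0)=-2
(1)+(1)=2
(2)+(0)=2
(3)+(3)=6
A + B = [[-2, 2], [2, 6]]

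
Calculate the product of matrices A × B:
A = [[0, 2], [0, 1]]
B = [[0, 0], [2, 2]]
[[4, 4], [2, 2]]

Matrix multiplication:
C[0][0] = 0×0 + 2×2 = 4
C[0][1] = 0×0 + 2×2 = 4
C[1][0] = 0×0 + 1×2 = 2
C[1][1] = 0×0 + 1×2 = 2
Result: [[4, 4], [2, 2]]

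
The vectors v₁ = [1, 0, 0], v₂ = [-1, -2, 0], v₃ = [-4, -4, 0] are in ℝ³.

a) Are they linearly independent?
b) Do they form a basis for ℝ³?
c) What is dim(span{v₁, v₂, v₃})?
Not independent, not a basis, dim(span) = 2

Check whether v₃ can be written as a linear combination of v₁ and v₂.
v₃ = (-2)·v₁ + (2)·v₂ = [-4, -4, 0], so the three vectors are linearly dependent.
Thus they do not form a basis for ℝ³, and dim(span{v₁, v₂, v₃}) = 2 (spanned by v₁ and v₂).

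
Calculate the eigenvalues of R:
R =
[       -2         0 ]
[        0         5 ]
λ = -2, 5

Solve det(R - λI) = 0. For a 2×2 matrix the characteristic equation is λ² - (trace)λ + det = 0.
trace(R) = a + d = -2 + 5 = 3.
det(R) = a*d - b*c = (-2)*(5) - (0)*(0) = -10 - 0 = -10.
Characteristic equation: λ² - (3)λ + (-10) = 0.
Discriminant = (3)² - 4*(-10) = 9 + 40 = 49.
λ = (3 ± √49) / 2 = (3 ± 7) / 2 = -2, 5.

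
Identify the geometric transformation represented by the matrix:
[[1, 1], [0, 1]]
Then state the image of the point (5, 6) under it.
horizontal shear with factor 1; image of (5, 6) is (11, 6)

The matrix [[1, k], [0, 1]] sends (x, y) to (x + 1y, y), leaving the y-coordinate fixed: a horizontal shear.
The matrix [[1, 1], [0, 1]] represents: horizontal shear with factor 1.
Applying it to (5, 6): [1·5 + 1·6, 0·5 + 1·6] = (11, 6).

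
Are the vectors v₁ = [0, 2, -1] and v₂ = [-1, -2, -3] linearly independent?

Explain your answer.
Yes, linearly independent

Two vectors are linearly dependent iff one is a scalar multiple of the other.
No single scalar k satisfies v₂ = k·v₁ (the ratios of corresponding entries disagree), so v₁ and v₂ are linearly independent.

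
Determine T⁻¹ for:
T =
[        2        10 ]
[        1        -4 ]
det(T) = -18
T⁻¹ =
[      2/9       5/9 ]
[     1/18      -1/9 ]

For a 2×2 matrix T = [[a, b], [c, d]] with det(T) ≠ 0, T⁻¹ = (1/det(T)) * [[d, -b], [-c, a]].
det(T) = (2)*(-4) - (10)*(1) = -8 - 10 = -18.
T⁻¹ = (1/-18) * [[-4, -10], [-1, 2]].
Dividing each entry by -18 and reducing:
T⁻¹ =
[      2/9       5/9 ]
[     1/18      -1/9 ]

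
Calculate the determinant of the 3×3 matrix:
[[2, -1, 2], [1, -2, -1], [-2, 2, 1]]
-5

Expansion along first row:
det = 2·det([[-2,-1],[2,1]]) - -1·det([[1,-1],[-2,1]]) + 2·det([[1,-2],[-2,2]])
    = 2·(-2·1 - -1·2) - -1·(1·1 - -1·-2) + 2·(1·2 - -2·-2)
    = 2·0 - -1·-1 + 2·-2
    = 0 + -1 + -4 = -5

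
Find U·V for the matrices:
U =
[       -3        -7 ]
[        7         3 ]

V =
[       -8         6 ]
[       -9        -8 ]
UV =
[       87        38 ]
[      -83        18 ]

Matrix multiplication: (UV)[i][j] = sum over k of U[i][k] * V[k][j].
  (UV)[0][0] = (-3)*(-8) + (-7)*(-9) = 87
  (UV)[0][1] = (-3)*(6) + (-7)*(-8) = 38
  (UV)[1][0] = (7)*(-8) + (3)*(-9) = -83
  (UV)[1][1] = (7)*(6) + (3)*(-8) = 18
UV =
[       87        38 ]
[      -83        18 ]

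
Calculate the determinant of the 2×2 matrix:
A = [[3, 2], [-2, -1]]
1

For A = [[a, b], [c, d]], det(A) = a*d - b*c.
det(A) = (3)*(-1) - (2)*(-2) = -3 - -4 = 1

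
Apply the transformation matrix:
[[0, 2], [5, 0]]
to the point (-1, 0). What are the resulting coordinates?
(0, -5)

Matrix multiplication:
[[0, 2], [5, 0]] × [-1, 0]ᵀ
= [0×-1 + 2×0, 5×-1 + 0×0]ᵀ
= [0.0000, -5.0000]ᵀ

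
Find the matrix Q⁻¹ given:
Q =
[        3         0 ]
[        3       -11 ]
det(Q) = -33
Q⁻¹ =
[      1/3         0 ]
[     1/11     -1/11 ]

For a 2×2 matrix Q = [[a, b], [c, d]] with det(Q) ≠ 0, Q⁻¹ = (1/det(Q)) * [[d, -b], [-c, a]].
det(Q) = (3)*(-11) - (0)*(3) = -33 - 0 = -33.
Q⁻¹ = (1/-33) * [[-11, 0], [-3, 3]].
Dividing each entry by -33 and reducing:
Q⁻¹ =
[      1/3         0 ]
[     1/11     -1/11 ]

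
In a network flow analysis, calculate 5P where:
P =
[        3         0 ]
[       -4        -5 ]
5P =
[       15         0 ]
[      -20       -25 ]

Scalar multiplication is elementwise: (5P)[i][j] = 5 * P[i][j].
  (5P)[0][0] = 5 * (3) = 15
  (5P)[0][1] = 5 * (0) = 0
  (5P)[1][0] = 5 * (-4) = -20
  (5P)[1][1] = 5 * (-5) = -25
5P =
[       15         0 ]
[      -20       -25 ]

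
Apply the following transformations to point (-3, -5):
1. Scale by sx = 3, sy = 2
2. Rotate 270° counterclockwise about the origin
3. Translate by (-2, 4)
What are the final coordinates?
(-12, 13)

Step 1: Scale → (-9, -10)
Step 2: Rotate 270° → (-10, 9)
Step 3: Translate → (-12, 13)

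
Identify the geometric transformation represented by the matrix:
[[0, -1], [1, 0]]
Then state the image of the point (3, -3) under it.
rotation by 90° counterclockwise; image of (3, -3) is (3, 3)

This matches the form [[cos θ, -sin θ], [sin θ, cos θ]] of a rotation matrix; reading off cos θ and sin θ gives the angle.
The matrix [[0, -1], [1, 0]] represents: rotation by 90° counterclockwise.
Applying it to (3, -3): [0·3 + -1·-3, 1·3 + 0·-3] = (3, 3).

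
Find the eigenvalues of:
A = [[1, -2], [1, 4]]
λ = 2, 3

Solve det(A - λI) = 0. For a 2×2 matrix this is λ² - (trace)λ + det = 0.
trace(A) = 1 + 4 = 5.
det(A) = (1)*(4) - (-2)*(1) = 4 + 2 = 6.
Characteristic equation: λ² - (5)λ + (6) = 0.
Discriminant: (5)² - 4*(6) = 25 - 24 = 1.
Roots: λ = (5 ± √1) / 2 = 2, 3.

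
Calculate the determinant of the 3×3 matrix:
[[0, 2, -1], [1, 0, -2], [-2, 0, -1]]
10

Expansion along first row:
det = 0·det([[0,-2],[0,-1]]) - 2·det([[1,-2],[-2,-1]]) + -1·det([[1,0],[-2,0]])
    = 0·(0·-1 - -2·0) - 2·(1·-1 - -2·-2) + -1·(1·0 - 0·-2)
    = 0·0 - 2·-5 + -1·0
    = 0 + 10 + 0 = 10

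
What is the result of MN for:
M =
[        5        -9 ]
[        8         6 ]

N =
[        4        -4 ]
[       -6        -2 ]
MN =
[       74        -2 ]
[       -4       -44 ]

Matrix multiplication: (MN)[i][j] = sum over k of M[i][k] * N[k][j].
  (MN)[0][0] = (5)*(4) + (-9)*(-6) = 74
  (MN)[0][1] = (5)*(-4) + (-9)*(-2) = -2
  (MN)[1][0] = (8)*(4) + (6)*(-6) = -4
  (MN)[1][1] = (8)*(-4) + (6)*(-2) = -44
MN =
[       74        -2 ]
[       -4       -44 ]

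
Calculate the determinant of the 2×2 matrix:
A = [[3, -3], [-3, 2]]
-3

For A = [[a, b], [c, d]], det(A) = a*d - b*c.
det(A) = (3)*(2) - (-3)*(-3) = 6 - 9 = -3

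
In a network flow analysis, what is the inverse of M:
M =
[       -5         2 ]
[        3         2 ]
det(M) = -16
M⁻¹ =
[     -1/8       1/8 ]
[     3/16      5/16 ]

For a 2×2 matrix M = [[a, b], [c, d]] with det(M) ≠ 0, M⁻¹ = (1/det(M)) * [[d, -b], [-c, a]].
det(M) = (-5)*(2) - (2)*(3) = -10 - 6 = -16.
M⁻¹ = (1/-16) * [[2, -2], [-3, -5]].
Dividing each entry by -16 and reducing:
M⁻¹ =
[     -1/8       1/8 ]
[     3/16      5/16 ]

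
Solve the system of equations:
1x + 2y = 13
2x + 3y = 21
x = 3, y = 5

Use elimination (row reduction):
Equation 1: 1x + 2y = 13.
Equation 2: 2x + 3y = 21.
Multiply Eq1 by 2 and Eq2 by 1: 2x + 4y = 26;  2x + 3y = 21.
Subtract: (-1)y = -5, so y = 5.
Back-substitute into Eq1: 1x + 2*(5) = 13, so x = 3.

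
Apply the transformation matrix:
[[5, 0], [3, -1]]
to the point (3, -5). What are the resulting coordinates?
(15, 14)

Matrix multiplication:
[[5, 0], [3, -1]] × [3, -5]ᵀ
= [5×3 + 0×-5, 3×3 + -1×-5]ᵀ
= [15.0000, 14.0000]ᵀ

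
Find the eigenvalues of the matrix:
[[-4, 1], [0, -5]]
λ = -5 and λ = -4

Characteristic equation: det(A - λI) = 0
λ² - (trace)λ + (det) = 0
λ² - (-9)λ + (20) = 0
λ² + 9λ + 20 = 0
Solving: λ = -5, -4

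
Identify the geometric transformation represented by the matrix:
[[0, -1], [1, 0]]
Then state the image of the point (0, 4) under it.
rotation by 90° counterclockwise; image of (0, 4) is (-4, 0)

This matches the form [[cos θ, -sin θ], [sin θ, cos θ]] of a rotation matrix; reading off cos θ and sin θ gives the angle.
The matrix [[0, -1], [1, 0]] represents: rotation by 90° counterclockwise.
Applying it to (0, 4): [0·0 + -1·4, 1·0 + 0·4] = (-4, 0).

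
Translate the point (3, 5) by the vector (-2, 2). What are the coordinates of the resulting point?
(1, 7)

Translation by (-2, 2):
x' = 3 + -2 = 1
y' = 5 + 2 = 7
Homogeneous matrix: [[1, 0, -2], [0, 1, 2], [0, 0, 1]]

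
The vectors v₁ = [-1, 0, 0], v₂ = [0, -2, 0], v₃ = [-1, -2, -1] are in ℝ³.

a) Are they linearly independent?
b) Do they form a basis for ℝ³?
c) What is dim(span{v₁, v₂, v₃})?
Yes independent, yes basis, dim = 3

Stack v₁, v₂, v₃ as rows of a 3×3 matrix.
[[-1, 0, 0]; [0, -2, 0]; [-1, -2, -1]] is already lower triangular with nonzero diagonal entries (-1, -2, -1), so its determinant is the product of the diagonal entries, det = (-1)·(-2)·(-1) = -2 ≠ 0, and the rows are linearly independent.
Three linearly independent vectors in ℝ³ form a basis for ℝ³, so dim(span{v₁,v₂,v₃}) = 3.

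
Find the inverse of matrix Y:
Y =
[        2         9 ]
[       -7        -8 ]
det(Y) = 47
Y⁻¹ =
[    -8/47     -9/47 ]
[     7/47      2/47 ]

For a 2×2 matrix Y = [[a, b], [c, d]] with det(Y) ≠ 0, Y⁻¹ = (1/det(Y)) * [[d, -b], [-c, a]].
det(Y) = (2)*(-8) - (9)*(-7) = -16 + 63 = 47.
Y⁻¹ = (1/47) * [[-8, -9], [7, 2]].
Dividing each entry by 47 and reducing:
Y⁻¹ =
[    -8/47     -9/47 ]
[     7/47      2/47 ]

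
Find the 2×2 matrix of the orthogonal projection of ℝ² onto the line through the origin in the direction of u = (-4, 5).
[[16/41, -20/41], [-20/41, 25/41]]

The orthogonal projection onto the line spanned by a nonzero vector u = (a, b) has matrix P = (u uᵀ) / (uᵀ u) = (1/(a² + b²)) · [[a², ab], [ab, b²]].
Here u = (-4, 5), so a² + b² = 16 + 25 = 41.
P = (1/41) · [[16, -20], [-20, 25]] = [[16/41, -20/41], [-20/41, 25/41]].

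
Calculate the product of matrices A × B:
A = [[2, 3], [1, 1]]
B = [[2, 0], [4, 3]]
[[16, 9], [6, 3]]

Matrix multiplication:
C[0][0] = 2×2 + 3×4 = 16
C[0][1] = 2×0 + 3×3 = 9
C[1][0] = 1×2 + 1×4 = 6
C[1][1] = 1×0 + 1×3 = 3
Result: [[16, 9], [6, 3]]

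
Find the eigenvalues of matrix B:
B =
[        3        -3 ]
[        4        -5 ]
λ = -3, 1

Solve det(B - λI) = 0. For a 2×2 matrix the characteristic equation is λ² - (trace)λ + det = 0.
trace(B) = a + d = 3 - 5 = -2.
det(B) = a*d - b*c = (3)*(-5) - (-3)*(4) = -15 + 12 = -3.
Characteristic equation: λ² - (-2)λ + (-3) = 0.
Discriminant = (-2)² - 4*(-3) = 4 + 12 = 16.
λ = (-2 ± √16) / 2 = (-2 ± 4) / 2 = -3, 1.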